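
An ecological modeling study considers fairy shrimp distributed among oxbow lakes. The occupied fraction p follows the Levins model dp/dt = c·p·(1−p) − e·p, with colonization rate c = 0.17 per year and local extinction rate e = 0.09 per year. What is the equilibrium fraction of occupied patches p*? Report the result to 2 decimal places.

0.47

Setting dp/dt = 0 and dividing through by p* gives c·(1−p*) = e.
So p* = 1 − e/c = 1 − 0.09/0.17 = 1 − 0.5294 = 0.4706.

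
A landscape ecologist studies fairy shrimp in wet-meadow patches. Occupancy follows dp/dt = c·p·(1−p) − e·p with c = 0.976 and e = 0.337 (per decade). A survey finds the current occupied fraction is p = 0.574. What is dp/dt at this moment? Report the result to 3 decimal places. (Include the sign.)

Colonization term: c·p·(1−p) = 0.976×0.574×0.4260 = 0.23866.
Extinction term: e·p = 0.19344.
dp/dt = 0.23866 − 0.19344 = 0.04522.

0.045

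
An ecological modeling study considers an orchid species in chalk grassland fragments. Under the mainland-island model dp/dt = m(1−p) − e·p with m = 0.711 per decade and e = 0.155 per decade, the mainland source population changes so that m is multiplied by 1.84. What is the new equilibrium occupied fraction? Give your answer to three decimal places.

0.894

Before: p* = 0.711/(0.711+0.155) = 0.8210.
After: m = 1.30824, e = 0.155; p* = 1.30824/1.4632 = 0.8941.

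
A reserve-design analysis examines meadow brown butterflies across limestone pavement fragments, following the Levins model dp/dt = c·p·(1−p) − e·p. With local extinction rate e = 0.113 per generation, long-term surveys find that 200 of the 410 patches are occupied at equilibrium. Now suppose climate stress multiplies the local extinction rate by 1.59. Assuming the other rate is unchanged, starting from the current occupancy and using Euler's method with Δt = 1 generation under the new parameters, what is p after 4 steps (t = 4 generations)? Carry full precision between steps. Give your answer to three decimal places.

Observed p* = 200/410 = 0.48780.
Balance c(1−p*) = e gives c = e/(1 − 0.48780) = 0.113/0.51220 = 0.22062.
Starting from p₀ = 0.48780; update p ← p + (dp/dt)·Δt with the new parameters.
t = 1: p = 0.48780 + (-0.03252) = 0.45528
t = 2: p = 0.45528 + (-0.02709) = 0.42820
t = 3: p = 0.42820 + (-0.02292) = 0.40528
t = 4: p = 0.40528 + (-0.01964) = 0.38564

0.386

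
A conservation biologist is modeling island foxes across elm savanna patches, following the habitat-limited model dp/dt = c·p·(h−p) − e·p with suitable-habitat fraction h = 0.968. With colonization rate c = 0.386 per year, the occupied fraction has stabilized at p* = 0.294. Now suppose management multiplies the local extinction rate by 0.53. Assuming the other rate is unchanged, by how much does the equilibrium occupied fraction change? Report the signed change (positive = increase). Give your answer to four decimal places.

Balance c(h−p*) = e gives e = 0.386×(0.968 − 0.29400) = 0.26016.
New p* = 0.968 − e/c = 0.968 − 0.13788/0.38600 = 0.61080.
Δp* = 0.61080 − 0.29400 = +0.31680.

0.3168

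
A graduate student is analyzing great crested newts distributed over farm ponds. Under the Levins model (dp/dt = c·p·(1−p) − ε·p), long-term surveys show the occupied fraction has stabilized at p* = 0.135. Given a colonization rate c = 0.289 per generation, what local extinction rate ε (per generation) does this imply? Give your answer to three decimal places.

0.250

At equilibrium c(1−p*) = ε.
ε = 0.289 × (1 − 0.135) = 0.289 × 0.8650 = 0.2500.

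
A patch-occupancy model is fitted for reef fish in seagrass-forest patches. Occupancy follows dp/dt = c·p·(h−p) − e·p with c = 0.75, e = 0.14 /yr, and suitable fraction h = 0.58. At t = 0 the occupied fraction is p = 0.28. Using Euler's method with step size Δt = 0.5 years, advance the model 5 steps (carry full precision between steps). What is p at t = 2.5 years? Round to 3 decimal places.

Update rule: p ← p + [c·p·(h−p) − e·p]·Δt with Δt = 0.5.
p: 0.28000 → 0.29190  (Δp = +0.01190)
p: 0.29190 → 0.30300  (Δp = +0.01110)
p: 0.30300 → 0.31327  (Δp = +0.01026)
p: 0.31327 → 0.32267  (Δp = +0.00941)
p: 0.32267 → 0.33122  (Δp = +0.00855)

0.331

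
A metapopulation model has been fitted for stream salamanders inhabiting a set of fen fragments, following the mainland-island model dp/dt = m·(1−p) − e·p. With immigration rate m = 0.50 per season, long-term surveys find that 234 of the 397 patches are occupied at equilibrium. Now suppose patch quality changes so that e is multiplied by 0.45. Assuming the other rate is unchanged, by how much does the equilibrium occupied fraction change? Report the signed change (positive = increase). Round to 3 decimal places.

Observed p* = 234/397 = 0.58942.
Balance m(1−p*) = e·p* gives e = m(1−p*)/p* = 0.50×0.41058/0.58942 = 0.34829.
New p* = m/(m+e) = 0.50000/(0.50000+0.15673) = 0.76135.
Δp* = 0.76135 − 0.58942 = +0.17193.

0.172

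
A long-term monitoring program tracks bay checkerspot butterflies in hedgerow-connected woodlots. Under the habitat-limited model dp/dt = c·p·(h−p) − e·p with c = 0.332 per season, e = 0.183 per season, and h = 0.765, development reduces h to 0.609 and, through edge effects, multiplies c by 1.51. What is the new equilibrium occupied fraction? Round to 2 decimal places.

0.24

Before: p* = h − e/c = 0.765 − 0.183/0.332 = 0.765 − 0.5512 = 0.2138.
After: c = 0.50132, e = 0.183, h = 0.609; p* = 0.609 − 0.183/0.50132 = 0.2440.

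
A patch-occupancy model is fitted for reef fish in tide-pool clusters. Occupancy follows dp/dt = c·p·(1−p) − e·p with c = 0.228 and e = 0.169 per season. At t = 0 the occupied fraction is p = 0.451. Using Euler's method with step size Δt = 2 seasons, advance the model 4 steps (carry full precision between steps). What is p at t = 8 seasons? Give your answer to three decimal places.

Update rule: p ← p + [c·p·(1−p) − e·p]·Δt with Δt = 2.
t = 2: p = 0.45100 + (-0.03953) = 0.41147
t = 4: p = 0.41147 + (-0.02865) = 0.38282
t = 6: p = 0.38282 + (-0.02165) = 0.36116
t = 8: p = 0.36116 + (-0.01686) = 0.34430

0.344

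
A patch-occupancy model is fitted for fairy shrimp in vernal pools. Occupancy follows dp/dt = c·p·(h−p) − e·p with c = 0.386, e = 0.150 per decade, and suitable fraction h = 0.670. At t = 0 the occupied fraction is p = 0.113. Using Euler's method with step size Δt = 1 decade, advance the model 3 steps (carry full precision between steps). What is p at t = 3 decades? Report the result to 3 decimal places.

0.135

Update rule: p ← p + [c·p·(h−p) − e·p]·Δt with Δt = 1.
step 1: Δp = +0.00735, p = 0.12035
step 2: Δp = +0.00748, p = 0.12783
step 3: Δp = +0.00758, p = 0.13540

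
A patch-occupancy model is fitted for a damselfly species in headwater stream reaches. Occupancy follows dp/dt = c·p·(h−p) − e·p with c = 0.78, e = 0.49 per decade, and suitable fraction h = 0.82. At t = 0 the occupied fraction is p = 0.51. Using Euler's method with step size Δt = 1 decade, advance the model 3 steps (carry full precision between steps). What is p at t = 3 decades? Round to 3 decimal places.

0.292

Update rule: p ← p + [c·p·(h−p) − e·p]·Δt with Δt = 1.
  1  |  dp/dt·Δt = -0.126582  |  p_1 = 0.383418
  2  |  dp/dt·Δt = -0.057308  |  p_2 = 0.326110
  3  |  dp/dt·Δt = -0.034165  |  p_3 = 0.291945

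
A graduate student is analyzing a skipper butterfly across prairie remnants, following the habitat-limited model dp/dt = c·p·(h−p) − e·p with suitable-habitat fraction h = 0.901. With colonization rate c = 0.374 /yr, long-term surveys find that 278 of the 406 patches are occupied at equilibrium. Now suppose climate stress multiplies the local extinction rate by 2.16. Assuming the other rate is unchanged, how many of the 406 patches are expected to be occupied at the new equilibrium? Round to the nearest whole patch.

176

Observed p* = 278/406 = 0.68473.
Balance c(h−p*) = e gives e = 0.374×(0.901 − 0.68473) = 0.08088.
New p* = 0.901 − e/c = 0.901 − 0.17470/0.37400 = 0.43389.
Expected occupied = 406 × 0.43389 = 176.16 ≈ 176.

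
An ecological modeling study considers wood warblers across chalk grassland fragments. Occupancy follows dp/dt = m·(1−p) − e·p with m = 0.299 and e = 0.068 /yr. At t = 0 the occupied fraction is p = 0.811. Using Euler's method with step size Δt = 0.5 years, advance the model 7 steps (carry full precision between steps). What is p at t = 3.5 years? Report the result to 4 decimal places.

Update rule: p ← p + [m·(1−p) − e·p]·Δt with Δt = 0.5.
step 1: Δp = +0.00068, p = 0.81168
step 2: Δp = +0.00056, p = 0.81224
step 3: Δp = +0.00045, p = 0.81269
step 4: Δp = +0.00037, p = 0.81306
step 5: Δp = +0.00030, p = 0.81337
step 6: Δp = +0.00025, p = 0.81361
step 7: Δp = +0.00020, p = 0.81382

0.8138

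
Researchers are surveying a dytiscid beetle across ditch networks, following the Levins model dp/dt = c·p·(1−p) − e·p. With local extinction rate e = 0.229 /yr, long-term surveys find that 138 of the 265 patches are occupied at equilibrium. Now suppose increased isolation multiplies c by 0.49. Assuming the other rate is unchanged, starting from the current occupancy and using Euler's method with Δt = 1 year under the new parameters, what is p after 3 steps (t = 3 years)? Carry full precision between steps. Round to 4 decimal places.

Observed p* = 138/265 = 0.52075.
Balance c(1−p*) = e gives c = e/(1 − 0.52075) = 0.229/0.47925 = 0.47783.
Starting from p₀ = 0.52075; update p ← p + (dp/dt)·Δt with the new parameters.
step 1: Δp = -0.06082, p = 0.45994
step 2: Δp = -0.04717, p = 0.41277
step 3: Δp = -0.03777, p = 0.37500

0.3750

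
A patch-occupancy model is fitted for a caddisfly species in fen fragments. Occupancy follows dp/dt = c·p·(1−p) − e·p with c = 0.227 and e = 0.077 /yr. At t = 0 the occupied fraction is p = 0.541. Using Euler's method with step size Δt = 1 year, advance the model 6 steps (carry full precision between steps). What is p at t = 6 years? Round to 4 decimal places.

Update rule: p ← p + [c·p·(1−p) − e·p]·Δt with Δt = 1.
  1  |  dp/dt·Δt = +0.014711  |  p_1 = 0.555711
  2  |  dp/dt·Δt = +0.013256  |  p_2 = 0.568967
  3  |  dp/dt·Δt = +0.011860  |  p_3 = 0.580827
  4  |  dp/dt·Δt = +0.010543  |  p_4 = 0.591370
  5  |  dp/dt·Δt = +0.009319  |  p_5 = 0.600690
  6  |  dp/dt·Δt = +0.008195  |  p_6 = 0.608885

0.6089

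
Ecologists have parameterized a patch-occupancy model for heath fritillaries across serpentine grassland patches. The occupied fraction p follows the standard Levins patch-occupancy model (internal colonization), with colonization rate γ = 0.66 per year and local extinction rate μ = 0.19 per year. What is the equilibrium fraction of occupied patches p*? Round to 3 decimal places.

At equilibrium, colonization balances extinction: γ·p*·(1−p*) = μ·p*.
So p* = 1 − μ/γ = 1 − 0.19/0.66 = 1 − 0.2879 = 0.7121.

0.712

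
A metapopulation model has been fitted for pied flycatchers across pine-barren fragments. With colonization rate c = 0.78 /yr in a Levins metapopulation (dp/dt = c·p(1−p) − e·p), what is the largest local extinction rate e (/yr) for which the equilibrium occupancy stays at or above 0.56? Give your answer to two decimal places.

1 − e/c ≥ 0.56 ⇒ e ≤ c(1 − 0.56) = 0.78 × 0.4400.
e_max = 0.3432.

0.34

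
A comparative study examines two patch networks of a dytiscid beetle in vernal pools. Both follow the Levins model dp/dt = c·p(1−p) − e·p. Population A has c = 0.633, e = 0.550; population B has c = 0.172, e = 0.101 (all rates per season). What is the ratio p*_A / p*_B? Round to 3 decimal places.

A: p*_A = 1 − 0.550/0.633 = 0.1311.
B: p*_B = 1 − 0.101/0.172 = 0.4128.
p*_A / p*_B = 0.1311/0.4128 = 0.3176.

0.318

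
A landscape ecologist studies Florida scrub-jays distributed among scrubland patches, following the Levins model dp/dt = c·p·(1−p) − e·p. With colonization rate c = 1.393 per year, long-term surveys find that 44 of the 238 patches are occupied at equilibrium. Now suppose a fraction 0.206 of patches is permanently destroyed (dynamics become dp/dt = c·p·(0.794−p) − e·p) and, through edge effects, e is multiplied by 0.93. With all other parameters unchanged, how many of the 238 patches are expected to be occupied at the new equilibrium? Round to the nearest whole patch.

Observed p* = 44/238 = 0.18487.
Balance c(1−p*) = e gives e = 1.393×(1 − 0.18487) = 1.13548.
New p* = 0.794 − e/c = 0.794 − 1.05600/1.39300 = 0.03592.
Expected occupied = 238 × 0.03592 = 8.55 ≈ 9.

9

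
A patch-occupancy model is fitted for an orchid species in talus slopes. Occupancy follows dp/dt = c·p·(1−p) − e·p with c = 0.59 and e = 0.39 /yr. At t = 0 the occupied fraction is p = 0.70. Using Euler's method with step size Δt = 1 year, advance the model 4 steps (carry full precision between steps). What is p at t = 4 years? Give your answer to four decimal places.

Update rule: p ← p + [c·p·(1−p) − e·p]·Δt with Δt = 1.
p: 0.70000 → 0.55090  (Δp = -0.14910)
p: 0.55090 → 0.48202  (Δp = -0.06888)
p: 0.48202 → 0.44134  (Δp = -0.04068)
p: 0.44134 → 0.41469  (Δp = -0.02665)

0.4147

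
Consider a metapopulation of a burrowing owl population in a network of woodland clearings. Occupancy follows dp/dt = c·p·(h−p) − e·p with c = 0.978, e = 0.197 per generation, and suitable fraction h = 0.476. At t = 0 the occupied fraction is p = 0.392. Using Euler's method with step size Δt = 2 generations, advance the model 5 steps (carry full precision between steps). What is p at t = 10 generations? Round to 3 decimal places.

Update rule: p ← p + [c·p·(h−p) − e·p]·Δt with Δt = 2.
  1  |  dp/dt·Δt = -0.090041  |  p_1 = 0.301959
  2  |  dp/dt·Δt = -0.016178  |  p_2 = 0.285781
  3  |  dp/dt·Δt = -0.006268  |  p_3 = 0.279514
  4  |  dp/dt·Δt = -0.002704  |  p_4 = 0.276810
  5  |  dp/dt·Δt = -0.001214  |  p_5 = 0.275596

0.276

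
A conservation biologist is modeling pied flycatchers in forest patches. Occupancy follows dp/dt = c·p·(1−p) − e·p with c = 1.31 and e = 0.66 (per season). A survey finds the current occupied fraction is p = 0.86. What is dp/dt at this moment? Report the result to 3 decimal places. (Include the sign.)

-0.410

Colonization term: c·p·(1−p) = 1.31×0.86×0.1400 = 0.15772.
Extinction term: e·p = 0.56760.
dp/dt = 0.15772 − 0.56760 = -0.40988.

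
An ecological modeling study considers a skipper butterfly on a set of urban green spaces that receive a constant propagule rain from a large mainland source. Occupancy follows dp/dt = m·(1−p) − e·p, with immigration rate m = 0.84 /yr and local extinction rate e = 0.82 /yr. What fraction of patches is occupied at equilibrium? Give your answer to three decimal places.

At equilibrium the propagule rain into empty patches balances local extinction: m(1−p*) = e·p*.
p* = m/(m+e) = 0.84/(0.84+0.82) = 0.84/1.6600 = 0.5060.

0.506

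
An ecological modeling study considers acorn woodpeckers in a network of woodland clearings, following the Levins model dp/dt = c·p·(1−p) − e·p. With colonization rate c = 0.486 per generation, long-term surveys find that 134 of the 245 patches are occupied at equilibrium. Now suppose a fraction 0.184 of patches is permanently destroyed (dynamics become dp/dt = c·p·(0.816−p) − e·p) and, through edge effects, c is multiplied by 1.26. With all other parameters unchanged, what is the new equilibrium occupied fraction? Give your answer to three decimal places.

0.456

Observed p* = 134/245 = 0.54694.
Balance c(1−p*) = e gives e = 0.486×(1 − 0.54694) = 0.22019.
New p* = 0.816 − e/c = 0.816 − 0.22019/0.61236 = 0.45642.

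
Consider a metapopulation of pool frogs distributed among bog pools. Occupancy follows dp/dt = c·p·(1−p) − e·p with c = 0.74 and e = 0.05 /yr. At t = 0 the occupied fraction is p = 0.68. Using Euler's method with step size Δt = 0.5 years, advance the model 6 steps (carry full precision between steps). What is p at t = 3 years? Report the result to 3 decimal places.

0.902

Update rule: p ← p + [c·p·(1−p) − e·p]·Δt with Δt = 0.5.
  1  |  dp/dt·Δt = +0.063512  |  p_1 = 0.743512
  2  |  dp/dt·Δt = +0.051972  |  p_2 = 0.795484
  3  |  dp/dt·Δt = +0.040308  |  p_3 = 0.835792
  4  |  dp/dt·Δt = +0.029885  |  p_4 = 0.865677
  5  |  dp/dt·Δt = +0.021382  |  p_5 = 0.887059
  6  |  dp/dt·Δt = +0.014892  |  p_6 = 0.901951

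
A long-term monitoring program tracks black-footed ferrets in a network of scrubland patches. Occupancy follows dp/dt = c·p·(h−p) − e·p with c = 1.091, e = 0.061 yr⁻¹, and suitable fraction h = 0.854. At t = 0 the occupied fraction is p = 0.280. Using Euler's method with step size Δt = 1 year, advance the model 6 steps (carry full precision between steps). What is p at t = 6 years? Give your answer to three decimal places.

0.798

Update rule: p ← p + [c·p·(h−p) − e·p]·Δt with Δt = 1.
p: 0.28000 → 0.43827  (Δp = +0.15827)
p: 0.43827 → 0.61031  (Δp = +0.17205)
p: 0.61031 → 0.73534  (Δp = +0.12503)
p: 0.73534 → 0.78568  (Δp = +0.05034)
p: 0.78568 → 0.79632  (Δp = +0.01064)
p: 0.79632 → 0.79786  (Δp = +0.00154)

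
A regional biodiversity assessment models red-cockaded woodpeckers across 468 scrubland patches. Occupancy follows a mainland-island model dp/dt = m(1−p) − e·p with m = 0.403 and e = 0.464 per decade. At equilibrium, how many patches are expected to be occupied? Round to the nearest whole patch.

218

p* = m/(m+e) = 0.403/0.8670 = 0.4648.
Expected occupied patches = N × p* = 468 × 0.4648 = 217.54 ≈ 218.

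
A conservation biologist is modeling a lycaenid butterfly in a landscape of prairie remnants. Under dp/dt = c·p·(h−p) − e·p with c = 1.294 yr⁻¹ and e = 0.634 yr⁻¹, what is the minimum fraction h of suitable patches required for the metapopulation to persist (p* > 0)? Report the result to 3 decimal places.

0.490

p* = h − e/c is positive only when h > e/c.
h_min = e/c = 0.634/1.294 = 0.4900.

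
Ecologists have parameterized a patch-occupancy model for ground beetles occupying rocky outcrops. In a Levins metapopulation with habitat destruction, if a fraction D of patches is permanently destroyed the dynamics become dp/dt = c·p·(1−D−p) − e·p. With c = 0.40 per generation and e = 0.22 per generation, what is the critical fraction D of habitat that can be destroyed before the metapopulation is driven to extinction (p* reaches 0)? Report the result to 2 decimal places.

0.45

The nontrivial equilibrium is p* = (1−D) − e/c; extinction occurs when this hits zero.
So D_crit = 1 − e/c = 1 − 0.22/0.40 = 1 − 0.5500 = 0.4500.
Note this equals the original equilibrium occupancy — the Levins extinction-debt result.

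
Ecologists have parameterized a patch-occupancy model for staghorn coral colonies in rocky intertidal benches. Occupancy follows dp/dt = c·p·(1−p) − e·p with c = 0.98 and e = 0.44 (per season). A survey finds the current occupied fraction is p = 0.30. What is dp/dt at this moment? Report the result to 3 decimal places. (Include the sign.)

0.074

Colonization term: c·p·(1−p) = 0.98×0.30×0.7000 = 0.20580.
Extinction term: e·p = 0.13200.
dp/dt = 0.20580 − 0.13200 = 0.07380.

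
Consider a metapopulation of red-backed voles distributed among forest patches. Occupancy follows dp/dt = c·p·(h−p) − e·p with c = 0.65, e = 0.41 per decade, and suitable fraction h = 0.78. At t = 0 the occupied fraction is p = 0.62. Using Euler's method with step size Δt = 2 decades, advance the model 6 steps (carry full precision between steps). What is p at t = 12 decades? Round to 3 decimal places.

0.169

Update rule: p ← p + [c·p·(h−p) − e·p]·Δt with Δt = 2.
  1  |  dp/dt·Δt = -0.379440  |  p_1 = 0.240560
  2  |  dp/dt·Δt = -0.028561  |  p_2 = 0.211999
  3  |  dp/dt·Δt = -0.017299  |  p_3 = 0.194700
  4  |  dp/dt·Δt = -0.011509  |  p_4 = 0.183191
  5  |  dp/dt·Δt = -0.008088  |  p_5 = 0.175104
  6  |  dp/dt·Δt = -0.005890  |  p_6 = 0.169214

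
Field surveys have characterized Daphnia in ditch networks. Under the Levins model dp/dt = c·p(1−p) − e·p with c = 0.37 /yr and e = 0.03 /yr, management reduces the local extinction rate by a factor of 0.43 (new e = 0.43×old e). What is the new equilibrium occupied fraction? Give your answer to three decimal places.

0.965

Before: p* = 1 − 0.03/0.37 = 0.9189.
After the change, c = 0.37, e = 0.0129, so p* = 1 − 0.0129/0.37 = 0.9651.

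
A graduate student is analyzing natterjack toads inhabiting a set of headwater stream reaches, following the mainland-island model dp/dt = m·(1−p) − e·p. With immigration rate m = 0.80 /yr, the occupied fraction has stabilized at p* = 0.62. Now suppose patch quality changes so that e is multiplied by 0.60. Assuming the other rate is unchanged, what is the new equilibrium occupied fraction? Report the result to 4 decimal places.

Balance m(1−p*) = e·p* gives e = m(1−p*)/p* = 0.80×0.38000/0.62000 = 0.49032.
New p* = m/(m+e) = 0.80000/(0.80000+0.29419) = 0.73113.

0.7311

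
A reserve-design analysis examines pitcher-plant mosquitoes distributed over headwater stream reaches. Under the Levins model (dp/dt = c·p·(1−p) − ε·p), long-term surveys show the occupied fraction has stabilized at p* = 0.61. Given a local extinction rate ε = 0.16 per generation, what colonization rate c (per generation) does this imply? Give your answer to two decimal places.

At equilibrium c(1−p*) = ε, so c = ε/(1−p*).
c = 0.16/(1 − 0.61) = 0.16/0.3900 = 0.4103.

0.41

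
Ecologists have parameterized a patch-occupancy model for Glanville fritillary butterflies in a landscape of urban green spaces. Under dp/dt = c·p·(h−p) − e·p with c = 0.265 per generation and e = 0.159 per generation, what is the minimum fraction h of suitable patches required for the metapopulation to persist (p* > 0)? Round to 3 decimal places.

0.600

p* = h − e/c is positive only when h > e/c.
h_min = e/c = 0.159/0.265 = 0.6000.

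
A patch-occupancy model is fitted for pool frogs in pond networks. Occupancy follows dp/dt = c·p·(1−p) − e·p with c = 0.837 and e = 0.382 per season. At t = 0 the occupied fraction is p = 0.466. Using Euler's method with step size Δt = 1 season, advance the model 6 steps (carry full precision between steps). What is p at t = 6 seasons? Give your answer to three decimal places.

Update rule: p ← p + [c·p·(1−p) − e·p]·Δt with Δt = 1.
step 1: Δp = +0.03027, p = 0.49627
step 2: Δp = +0.01966, p = 0.51593
step 3: Δp = +0.01195, p = 0.52788
step 4: Δp = +0.00695, p = 0.53483
step 5: Δp = +0.00393, p = 0.53876
step 6: Δp = +0.00219, p = 0.54095

0.541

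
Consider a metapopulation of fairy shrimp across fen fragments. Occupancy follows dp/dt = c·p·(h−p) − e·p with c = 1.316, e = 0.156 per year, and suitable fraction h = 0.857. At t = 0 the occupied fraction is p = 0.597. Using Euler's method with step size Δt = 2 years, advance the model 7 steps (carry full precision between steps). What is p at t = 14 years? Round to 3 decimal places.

0.785

Update rule: p ← p + [c·p·(h−p) − e·p]·Δt with Δt = 2.
  1  |  dp/dt·Δt = +0.222275  |  p_1 = 0.819275
  2  |  dp/dt·Δt = -0.174266  |  p_2 = 0.645009
  3  |  dp/dt·Δt = +0.158647  |  p_3 = 0.803656
  4  |  dp/dt·Δt = -0.137906  |  p_4 = 0.665750
  5  |  dp/dt·Δt = +0.127404  |  p_5 = 0.793155
  6  |  dp/dt·Δt = -0.114181  |  p_6 = 0.678973
  7  |  dp/dt·Δt = +0.106305  |  p_7 = 0.785278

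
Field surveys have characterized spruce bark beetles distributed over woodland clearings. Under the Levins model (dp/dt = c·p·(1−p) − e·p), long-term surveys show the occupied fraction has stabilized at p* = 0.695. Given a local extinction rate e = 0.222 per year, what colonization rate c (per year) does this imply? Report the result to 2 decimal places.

At equilibrium c(1−p*) = e, so c = e/(1−p*).
c = 0.222/(1 − 0.695) = 0.222/0.3050 = 0.7279.

0.73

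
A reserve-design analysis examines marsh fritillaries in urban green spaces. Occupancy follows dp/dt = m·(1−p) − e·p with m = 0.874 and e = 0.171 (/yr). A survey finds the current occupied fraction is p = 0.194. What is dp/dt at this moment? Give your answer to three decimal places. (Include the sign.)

0.671

Colonization term: m·(1−p) = 0.874×0.8060 = 0.70444.
Extinction term: e·p = 0.03317.
dp/dt = 0.70444 − 0.03317 = 0.67127.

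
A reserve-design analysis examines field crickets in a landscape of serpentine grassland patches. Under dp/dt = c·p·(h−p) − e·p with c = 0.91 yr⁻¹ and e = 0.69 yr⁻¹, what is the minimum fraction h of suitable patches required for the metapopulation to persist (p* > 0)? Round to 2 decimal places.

0.76

p* = h − e/c is positive only when h > e/c.
h_min = e/c = 0.69/0.91 = 0.7582.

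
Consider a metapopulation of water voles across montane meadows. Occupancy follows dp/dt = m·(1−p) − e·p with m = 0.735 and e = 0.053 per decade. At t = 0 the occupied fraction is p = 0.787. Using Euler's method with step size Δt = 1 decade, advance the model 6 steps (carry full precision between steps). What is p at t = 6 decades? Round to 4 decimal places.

Update rule: p ← p + [m·(1−p) − e·p]·Δt with Δt = 1.
  1  |  dp/dt·Δt = +0.114844  |  p_1 = 0.901844
  2  |  dp/dt·Δt = +0.024347  |  p_2 = 0.926191
  3  |  dp/dt·Δt = +0.005162  |  p_3 = 0.931352
  4  |  dp/dt·Δt = +0.001094  |  p_4 = 0.932447
  5  |  dp/dt·Δt = +0.000232  |  p_5 = 0.932679
  6  |  dp/dt·Δt = +0.000049  |  p_6 = 0.932728

0.9327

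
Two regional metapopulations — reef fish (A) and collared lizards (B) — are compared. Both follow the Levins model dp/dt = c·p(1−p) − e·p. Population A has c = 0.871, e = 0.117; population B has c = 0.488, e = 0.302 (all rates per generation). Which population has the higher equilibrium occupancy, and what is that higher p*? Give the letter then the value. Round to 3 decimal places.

A, 0.866

A: p*_A = 1 − 0.117/0.871 = 0.8657.
B: p*_B = 1 − 0.302/0.488 = 0.3811.
A is higher at 0.8657.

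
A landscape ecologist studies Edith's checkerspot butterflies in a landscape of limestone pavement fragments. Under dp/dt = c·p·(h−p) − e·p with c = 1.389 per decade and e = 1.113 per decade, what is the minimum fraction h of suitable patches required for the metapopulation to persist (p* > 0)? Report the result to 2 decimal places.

p* = h − e/c is positive only when h > e/c.
h_min = e/c = 1.113/1.389 = 0.8013.

0.80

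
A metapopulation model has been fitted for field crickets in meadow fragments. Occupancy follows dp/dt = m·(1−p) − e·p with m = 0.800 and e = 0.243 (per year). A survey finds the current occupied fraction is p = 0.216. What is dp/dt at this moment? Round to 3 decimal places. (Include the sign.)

Colonization term: m·(1−p) = 0.800×0.7840 = 0.62720.
Extinction term: e·p = 0.05249.
dp/dt = 0.62720 − 0.05249 = 0.57471.

0.575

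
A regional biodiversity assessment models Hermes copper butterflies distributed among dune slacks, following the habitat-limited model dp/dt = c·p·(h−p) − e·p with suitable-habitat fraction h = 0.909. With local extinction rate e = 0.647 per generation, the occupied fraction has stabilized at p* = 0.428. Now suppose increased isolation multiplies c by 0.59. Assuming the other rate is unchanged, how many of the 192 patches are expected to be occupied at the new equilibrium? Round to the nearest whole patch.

Balance c(h−p*) = e gives c = e/(0.909 − 0.42800) = 0.647/0.48100 = 1.34511.
New p* = 0.909 − e/c = 0.909 − 0.64700/0.79361 = 0.09374.
Expected occupied = 192 × 0.09374 = 18.00 ≈ 18.

18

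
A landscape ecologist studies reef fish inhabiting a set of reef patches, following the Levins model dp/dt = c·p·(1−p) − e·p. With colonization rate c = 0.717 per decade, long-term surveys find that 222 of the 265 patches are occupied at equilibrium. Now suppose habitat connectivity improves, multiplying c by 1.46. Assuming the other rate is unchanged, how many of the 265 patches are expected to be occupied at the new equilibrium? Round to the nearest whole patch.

Observed p* = 222/265 = 0.83774.
Balance c(1−p*) = e gives e = 0.717×(1 − 0.83774) = 0.11634.
New p* = 1 − e/c = 1 − 0.11634/1.04682 = 0.88886.
Expected occupied = 265 × 0.88886 = 235.55 ≈ 236.

236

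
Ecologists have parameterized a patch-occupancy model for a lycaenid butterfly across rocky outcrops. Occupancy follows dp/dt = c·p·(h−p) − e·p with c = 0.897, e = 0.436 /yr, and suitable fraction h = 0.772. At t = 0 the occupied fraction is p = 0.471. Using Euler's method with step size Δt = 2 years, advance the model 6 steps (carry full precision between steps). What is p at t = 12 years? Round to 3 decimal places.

Update rule: p ← p + [c·p·(h−p) − e·p]·Δt with Δt = 2.
t = 2: p = 0.47100 + (-0.15637) = 0.31463
t = 4: p = 0.31463 + (-0.01619) = 0.29843
t = 6: p = 0.29843 + (-0.00669) = 0.29174
t = 8: p = 0.29174 + (-0.00304) = 0.28870
t = 10: p = 0.28870 + (-0.00143) = 0.28727
t = 12: p = 0.28727 + (-0.00069) = 0.28658

0.287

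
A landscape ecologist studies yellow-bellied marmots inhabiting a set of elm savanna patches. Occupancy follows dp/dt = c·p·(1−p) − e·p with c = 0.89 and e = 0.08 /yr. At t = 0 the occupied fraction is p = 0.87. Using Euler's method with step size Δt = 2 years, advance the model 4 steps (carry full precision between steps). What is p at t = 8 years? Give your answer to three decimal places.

Update rule: p ← p + [c·p·(1−p) − e·p]·Δt with Δt = 2.
p: 0.87000 → 0.93212  (Δp = +0.06212)
p: 0.93212 → 0.89561  (Δp = -0.03651)
p: 0.89561 → 0.91873  (Δp = +0.02312)
p: 0.91873 → 0.90464  (Δp = -0.01409)

0.905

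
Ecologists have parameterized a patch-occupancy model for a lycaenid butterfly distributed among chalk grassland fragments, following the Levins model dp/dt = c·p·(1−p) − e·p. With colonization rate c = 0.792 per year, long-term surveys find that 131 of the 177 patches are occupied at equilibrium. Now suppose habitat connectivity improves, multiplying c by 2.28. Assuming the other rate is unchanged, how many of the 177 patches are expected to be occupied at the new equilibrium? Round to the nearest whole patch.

157

Observed p* = 131/177 = 0.74011.
Balance c(1−p*) = e gives e = 0.792×(1 − 0.74011) = 0.20583.
New p* = 1 − e/c = 1 − 0.20583/1.80576 = 0.88601.
Expected occupied = 177 × 0.88601 = 156.82 ≈ 157.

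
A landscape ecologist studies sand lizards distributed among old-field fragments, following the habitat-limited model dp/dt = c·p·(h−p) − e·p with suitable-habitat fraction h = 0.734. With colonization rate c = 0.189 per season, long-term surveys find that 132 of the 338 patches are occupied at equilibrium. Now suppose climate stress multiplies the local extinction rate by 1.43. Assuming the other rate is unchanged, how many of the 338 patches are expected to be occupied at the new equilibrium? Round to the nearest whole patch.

Observed p* = 132/338 = 0.39053.
Balance c(h−p*) = e gives e = 0.189×(0.734 − 0.39053) = 0.06492.
New p* = 0.734 − e/c = 0.734 − 0.09284/0.18900 = 0.24278.
Expected occupied = 338 × 0.24278 = 82.06 ≈ 82.

82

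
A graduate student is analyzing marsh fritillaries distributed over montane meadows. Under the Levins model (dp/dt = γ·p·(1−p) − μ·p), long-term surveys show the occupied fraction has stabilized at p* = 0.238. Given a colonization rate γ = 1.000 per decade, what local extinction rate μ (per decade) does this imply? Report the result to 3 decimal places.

0.762

At equilibrium γ(1−p*) = μ.
μ = 1.000 × (1 − 0.238) = 1.000 × 0.7620 = 0.7620.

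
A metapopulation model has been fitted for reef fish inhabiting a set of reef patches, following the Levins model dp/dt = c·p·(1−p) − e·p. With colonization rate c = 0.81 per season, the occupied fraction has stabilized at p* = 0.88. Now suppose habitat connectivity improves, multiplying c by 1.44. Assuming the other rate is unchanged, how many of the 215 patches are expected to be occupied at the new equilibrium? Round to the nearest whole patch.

197

Balance c(1−p*) = e gives e = 0.81×(1 − 0.88000) = 0.09720.
New p* = 1 − e/c = 1 − 0.09720/1.16640 = 0.91667.
Expected occupied = 215 × 0.91667 = 197.08 ≈ 197.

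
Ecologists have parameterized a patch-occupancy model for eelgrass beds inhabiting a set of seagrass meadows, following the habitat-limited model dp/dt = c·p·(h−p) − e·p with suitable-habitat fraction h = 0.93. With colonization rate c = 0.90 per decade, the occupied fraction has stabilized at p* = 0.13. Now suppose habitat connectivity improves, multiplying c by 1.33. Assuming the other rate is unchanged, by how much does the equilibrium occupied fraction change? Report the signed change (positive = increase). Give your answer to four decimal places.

Balance c(h−p*) = e gives e = 0.90×(0.93 − 0.13000) = 0.72000.
New p* = 0.93 − e/c = 0.93 − 0.72000/1.19700 = 0.32850.
Δp* = 0.32850 − 0.13000 = +0.19850.

0.1985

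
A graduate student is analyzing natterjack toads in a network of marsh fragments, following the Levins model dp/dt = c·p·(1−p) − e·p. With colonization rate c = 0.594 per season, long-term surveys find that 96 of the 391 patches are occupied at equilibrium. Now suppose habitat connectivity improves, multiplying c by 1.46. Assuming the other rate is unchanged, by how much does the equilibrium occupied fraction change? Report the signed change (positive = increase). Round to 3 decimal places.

0.238

Observed p* = 96/391 = 0.24552.
Balance c(1−p*) = e gives e = 0.594×(1 − 0.24552) = 0.44816.
New p* = 1 − e/c = 1 − 0.44816/0.86724 = 0.48323.
Δp* = 0.48323 − 0.24552 = +0.23771.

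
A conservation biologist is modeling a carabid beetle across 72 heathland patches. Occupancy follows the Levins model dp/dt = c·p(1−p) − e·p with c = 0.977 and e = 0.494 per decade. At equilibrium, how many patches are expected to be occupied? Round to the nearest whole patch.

36

p* = 1 − e/c = 1 − 0.494/0.977 = 0.4944.
Expected occupied patches = N × p* = 72 × 0.4944 = 35.59 ≈ 36.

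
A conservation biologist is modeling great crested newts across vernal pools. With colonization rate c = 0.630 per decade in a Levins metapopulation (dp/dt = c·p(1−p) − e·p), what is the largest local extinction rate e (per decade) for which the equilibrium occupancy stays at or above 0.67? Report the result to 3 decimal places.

0.208

1 − e/c ≥ 0.67 ⇒ e ≤ c(1 − 0.67) = 0.630 × 0.3300.
e_max = 0.2079.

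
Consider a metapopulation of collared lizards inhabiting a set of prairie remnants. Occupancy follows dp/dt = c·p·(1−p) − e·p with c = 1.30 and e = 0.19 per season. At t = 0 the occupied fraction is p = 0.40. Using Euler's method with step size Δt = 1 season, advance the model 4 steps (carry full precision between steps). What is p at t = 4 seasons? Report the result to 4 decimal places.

Update rule: p ← p + [c·p·(1−p) − e·p]·Δt with Δt = 1.
step 1: Δp = +0.23600, p = 0.63600
step 2: Δp = +0.18012, p = 0.81612
step 3: Δp = +0.04003, p = 0.85615
step 4: Δp = -0.00256, p = 0.85359

0.8536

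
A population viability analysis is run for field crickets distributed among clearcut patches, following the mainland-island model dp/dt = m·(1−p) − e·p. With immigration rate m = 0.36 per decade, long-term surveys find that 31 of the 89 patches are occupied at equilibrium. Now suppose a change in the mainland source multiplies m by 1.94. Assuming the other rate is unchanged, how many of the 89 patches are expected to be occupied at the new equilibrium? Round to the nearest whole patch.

45

Observed p* = 31/89 = 0.34831.
Balance m(1−p*) = e·p* gives e = m(1−p*)/p* = 0.36×0.65169/0.34831 = 0.67356.
New p* = m/(m+e) = 0.69840/(0.69840+0.67356) = 0.50905.
Expected occupied = 89 × 0.50905 = 45.31 ≈ 45.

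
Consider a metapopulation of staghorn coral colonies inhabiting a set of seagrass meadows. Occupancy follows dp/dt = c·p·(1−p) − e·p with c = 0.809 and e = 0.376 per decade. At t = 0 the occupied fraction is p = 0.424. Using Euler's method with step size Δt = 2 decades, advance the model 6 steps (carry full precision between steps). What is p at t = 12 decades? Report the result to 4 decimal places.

Update rule: p ← p + [c·p·(1−p) − e·p]·Δt with Δt = 2.
step 1: Δp = +0.07631, p = 0.50031
step 2: Δp = +0.02827, p = 0.52858
step 3: Δp = +0.00569, p = 0.53427
step 4: Δp = +0.00083, p = 0.53510
step 5: Δp = +0.00011, p = 0.53521
step 6: Δp = +0.00002, p = 0.53523

0.5352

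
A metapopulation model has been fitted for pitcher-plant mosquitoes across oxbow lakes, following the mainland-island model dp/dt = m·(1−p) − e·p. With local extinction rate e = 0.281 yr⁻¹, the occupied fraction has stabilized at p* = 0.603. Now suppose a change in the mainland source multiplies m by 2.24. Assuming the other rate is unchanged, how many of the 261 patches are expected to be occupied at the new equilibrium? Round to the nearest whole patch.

202

Balance m(1−p*) = e·p* gives m = e·p*/(1−p*) = 0.281×0.60300/0.39700 = 0.42681.
New p* = m/(m+e) = 0.95605/(0.95605+0.28100) = 0.77285.
Expected occupied = 261 × 0.77285 = 201.71 ≈ 202.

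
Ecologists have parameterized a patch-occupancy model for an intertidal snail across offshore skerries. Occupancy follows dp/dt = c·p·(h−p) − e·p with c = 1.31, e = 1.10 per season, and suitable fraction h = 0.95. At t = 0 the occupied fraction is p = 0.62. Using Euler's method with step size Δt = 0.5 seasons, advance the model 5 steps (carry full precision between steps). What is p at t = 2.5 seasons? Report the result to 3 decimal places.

Update rule: p ← p + [c·p·(h−p) − e·p]·Δt with Δt = 0.5.
p: 0.62000 → 0.41301  (Δp = -0.20699)
p: 0.41301 → 0.33112  (Δp = -0.08189)
p: 0.33112 → 0.28323  (Δp = -0.04789)
p: 0.28323 → 0.25115  (Δp = -0.03208)
p: 0.25115 → 0.22798  (Δp = -0.02317)

0.228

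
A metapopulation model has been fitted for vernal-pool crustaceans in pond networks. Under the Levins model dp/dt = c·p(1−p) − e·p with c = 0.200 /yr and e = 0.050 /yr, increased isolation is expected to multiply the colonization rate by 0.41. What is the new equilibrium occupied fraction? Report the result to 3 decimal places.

Before: p* = 1 − 0.050/0.200 = 0.7500.
After the change, c = 0.082, e = 0.05, so p* = 1 − 0.05/0.082 = 0.3902.

0.390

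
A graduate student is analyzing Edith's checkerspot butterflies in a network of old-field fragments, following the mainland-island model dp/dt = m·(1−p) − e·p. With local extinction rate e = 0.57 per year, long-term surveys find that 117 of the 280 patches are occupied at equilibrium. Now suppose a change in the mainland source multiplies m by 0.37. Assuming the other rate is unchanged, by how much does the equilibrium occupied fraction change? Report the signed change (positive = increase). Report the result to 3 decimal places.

-0.208

Observed p* = 117/280 = 0.41786.
Balance m(1−p*) = e·p* gives m = e·p*/(1−p*) = 0.57×0.41786/0.58214 = 0.40915.
New p* = m/(m+e) = 0.15139/(0.15139+0.57000) = 0.20986.
Δp* = 0.20986 − 0.41786 = -0.20800.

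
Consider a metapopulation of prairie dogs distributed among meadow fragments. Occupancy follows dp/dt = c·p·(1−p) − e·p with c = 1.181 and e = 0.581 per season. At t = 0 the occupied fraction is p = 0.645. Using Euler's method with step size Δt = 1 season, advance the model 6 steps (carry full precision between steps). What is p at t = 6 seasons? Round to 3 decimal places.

0.508

Update rule: p ← p + [c·p·(1−p) − e·p]·Δt with Δt = 1.
p: 0.64500 → 0.54067  (Δp = -0.10433)
p: 0.54067 → 0.51984  (Δp = -0.02084)
p: 0.51984 → 0.51260  (Δp = -0.00724)
p: 0.51260 → 0.50984  (Δp = -0.00276)
p: 0.50984 → 0.50876  (Δp = -0.00108)
p: 0.50876 → 0.50833  (Δp = -0.00043)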